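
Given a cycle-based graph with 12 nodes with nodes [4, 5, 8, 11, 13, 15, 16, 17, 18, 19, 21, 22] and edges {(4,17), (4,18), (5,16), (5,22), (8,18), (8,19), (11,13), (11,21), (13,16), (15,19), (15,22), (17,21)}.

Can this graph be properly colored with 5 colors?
Yes, G is 5-colorable

A valid 5-coloring: color 1: [11, 16, 17, 18, 19, 22]; color 2: [4, 5, 8, 13, 15, 21].
(χ(G) = 2 ≤ 5.)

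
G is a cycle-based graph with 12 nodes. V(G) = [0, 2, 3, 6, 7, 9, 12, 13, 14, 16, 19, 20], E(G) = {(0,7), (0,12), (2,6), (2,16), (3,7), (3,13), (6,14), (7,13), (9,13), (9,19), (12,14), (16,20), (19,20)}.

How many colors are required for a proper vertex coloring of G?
χ(G) = 3

Clique number ω(G) = 3 (lower bound: χ ≥ ω).
The clique on [3, 7, 13] has size 3, forcing χ ≥ 3, and the coloring below uses 3 colors, so χ(G) = 3.
A valid 3-coloring: color 1: [0, 13, 14, 16, 19]; color 2: [6, 7, 9, 12, 20]; color 3: [2, 3].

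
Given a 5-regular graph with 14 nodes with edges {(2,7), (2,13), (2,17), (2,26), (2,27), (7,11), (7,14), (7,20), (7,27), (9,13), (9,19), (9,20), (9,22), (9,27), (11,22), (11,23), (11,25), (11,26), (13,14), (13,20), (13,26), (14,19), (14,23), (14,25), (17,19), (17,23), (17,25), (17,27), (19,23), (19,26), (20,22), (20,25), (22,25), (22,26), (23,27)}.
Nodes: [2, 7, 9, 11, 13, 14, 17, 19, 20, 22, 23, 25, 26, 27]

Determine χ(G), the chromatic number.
χ(G) = 4

Clique number ω(G) = 3 (lower bound: χ ≥ ω).
Suppose a proper 3-coloring c exists. The clique [2, 7, 27] takes 3 distinct colors; by symmetry let c(2) = 1, c(7) = 2, c(27) = 3.
- Vertex 17: neighbors [2, 27] already have colors [1, 3] ⇒ c(17) = 2.
- Vertex 23: neighbors [17, 27] already have colors [2, 3] ⇒ c(23) = 1.
- Vertex 11: neighbors [23, 7] already have colors [1, 2] ⇒ c(11) = 3.
- Vertex 14: neighbors [23, 7] already have colors [1, 2] ⇒ c(14) = 3.
- Vertex 19: neighbors [23, 17, 14] already have colors [1, 2, 3] — all 3 colors blocked. Contradiction.
The forced assignments end in a contradiction, so G has no proper 3-coloring (χ ≥ 4).
The coloring below uses 4 colors, so χ(G) = 4.
A valid 4-coloring: color 1: [2, 9, 23, 25]; color 2: [7, 13, 17, 22]; color 3: [11, 19, 20, 27]; color 4: [14, 26].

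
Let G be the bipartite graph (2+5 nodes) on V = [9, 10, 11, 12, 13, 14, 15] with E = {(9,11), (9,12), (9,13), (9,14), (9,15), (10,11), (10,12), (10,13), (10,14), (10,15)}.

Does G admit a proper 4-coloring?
Yes, G is 4-colorable

A valid 4-coloring: color 1: [9, 10]; color 2: [11, 12, 13, 14, 15].
(χ(G) = 2 ≤ 4.)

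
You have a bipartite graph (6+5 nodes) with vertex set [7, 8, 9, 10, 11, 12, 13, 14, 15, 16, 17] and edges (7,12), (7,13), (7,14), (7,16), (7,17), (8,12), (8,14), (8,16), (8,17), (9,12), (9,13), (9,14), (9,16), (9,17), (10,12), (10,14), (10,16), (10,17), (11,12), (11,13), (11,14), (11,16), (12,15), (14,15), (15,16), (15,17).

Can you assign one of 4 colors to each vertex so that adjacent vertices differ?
A valid 4-coloring: color 1: [12, 13, 14, 16, 17]; color 2: [7, 8, 9, 10, 11, 15].
(χ(G) = 2 ≤ 4.)

Yes, G is 4-colorable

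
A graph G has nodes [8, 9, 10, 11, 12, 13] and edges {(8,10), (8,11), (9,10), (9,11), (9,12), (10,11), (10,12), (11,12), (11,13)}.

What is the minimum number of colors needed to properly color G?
Clique number ω(G) = 4 (lower bound: χ ≥ ω).
The clique on [9, 10, 11, 12] has size 4, forcing χ ≥ 4, and the coloring below uses 4 colors, so χ(G) = 4.
A valid 4-coloring: color 1: [11]; color 2: [10, 13]; color 3: [8, 12]; color 4: [9].

χ(G) = 4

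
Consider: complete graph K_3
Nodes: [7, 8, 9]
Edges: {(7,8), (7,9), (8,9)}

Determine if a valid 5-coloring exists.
A valid 5-coloring: color 1: [8]; color 2: [7]; color 3: [9].
(χ(G) = 3 ≤ 5.)

Yes, G is 5-colorable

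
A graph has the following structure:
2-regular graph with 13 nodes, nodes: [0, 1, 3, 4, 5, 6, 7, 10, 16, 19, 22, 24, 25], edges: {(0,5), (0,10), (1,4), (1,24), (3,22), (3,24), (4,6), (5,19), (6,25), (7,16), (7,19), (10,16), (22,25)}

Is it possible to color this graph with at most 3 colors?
A valid 3-coloring: color 1: [4, 5, 7, 10, 22, 24]; color 2: [0, 1, 3, 6, 16, 19]; color 3: [25].
(χ(G) = 3 ≤ 3.)

Yes, G is 3-colorable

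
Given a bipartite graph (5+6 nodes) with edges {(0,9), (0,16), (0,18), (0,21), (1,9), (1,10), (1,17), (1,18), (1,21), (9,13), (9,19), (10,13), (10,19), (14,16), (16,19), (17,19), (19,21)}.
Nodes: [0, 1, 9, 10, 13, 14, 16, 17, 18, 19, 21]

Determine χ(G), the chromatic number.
χ(G) = 2

Clique number ω(G) = 2 (lower bound: χ ≥ ω).
The graph is bipartite (no odd cycle), so 2 colors suffice: χ(G) = 2.
A valid 2-coloring: color 1: [0, 1, 13, 14, 19]; color 2: [9, 10, 16, 17, 18, 21].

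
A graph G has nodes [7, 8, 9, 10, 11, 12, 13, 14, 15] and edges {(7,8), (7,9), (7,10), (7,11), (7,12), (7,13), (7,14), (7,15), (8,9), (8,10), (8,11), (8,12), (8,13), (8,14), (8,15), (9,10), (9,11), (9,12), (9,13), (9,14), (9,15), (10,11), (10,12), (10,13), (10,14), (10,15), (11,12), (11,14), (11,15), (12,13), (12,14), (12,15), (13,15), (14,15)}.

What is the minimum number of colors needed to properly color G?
Clique number ω(G) = 8 (lower bound: χ ≥ ω).
The clique on [7, 8, 9, 10, 11, 12, 14, 15] has size 8, forcing χ ≥ 8, and the coloring below uses 8 colors, so χ(G) = 8.
A valid 8-coloring: color 1: [9]; color 2: [8]; color 3: [7]; color 4: [10]; color 5: [15]; color 6: [12]; color 7: [11, 13]; color 8: [14].

χ(G) = 8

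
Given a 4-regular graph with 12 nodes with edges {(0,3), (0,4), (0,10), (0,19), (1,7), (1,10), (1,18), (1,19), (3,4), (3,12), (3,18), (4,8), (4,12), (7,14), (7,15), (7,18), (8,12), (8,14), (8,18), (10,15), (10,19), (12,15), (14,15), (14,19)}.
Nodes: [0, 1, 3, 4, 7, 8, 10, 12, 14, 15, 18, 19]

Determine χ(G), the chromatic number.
Clique number ω(G) = 3 (lower bound: χ ≥ ω).
The clique on [0, 3, 4] has size 3, forcing χ ≥ 3, and the coloring below uses 3 colors, so χ(G) = 3.
A valid 3-coloring: color 1: [4, 15, 18, 19]; color 2: [0, 1, 12, 14]; color 3: [3, 7, 8, 10].

χ(G) = 3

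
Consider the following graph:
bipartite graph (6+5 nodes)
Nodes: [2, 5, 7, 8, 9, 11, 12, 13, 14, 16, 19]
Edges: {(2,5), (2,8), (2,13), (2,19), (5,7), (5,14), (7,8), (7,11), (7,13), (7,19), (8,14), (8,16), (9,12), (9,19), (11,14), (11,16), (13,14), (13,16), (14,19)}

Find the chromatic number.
Clique number ω(G) = 2 (lower bound: χ ≥ ω).
The graph is bipartite (no odd cycle), so 2 colors suffice: χ(G) = 2.
A valid 2-coloring: color 1: [2, 7, 9, 14, 16]; color 2: [5, 8, 11, 12, 13, 19].

χ(G) = 2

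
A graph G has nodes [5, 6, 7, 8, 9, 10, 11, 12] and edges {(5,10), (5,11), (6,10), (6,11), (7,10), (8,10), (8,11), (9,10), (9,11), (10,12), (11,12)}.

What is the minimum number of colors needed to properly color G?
Clique number ω(G) = 2 (lower bound: χ ≥ ω).
The graph is bipartite (no odd cycle), so 2 colors suffice: χ(G) = 2.
A valid 2-coloring: color 1: [10, 11]; color 2: [5, 6, 7, 8, 9, 12].

χ(G) = 2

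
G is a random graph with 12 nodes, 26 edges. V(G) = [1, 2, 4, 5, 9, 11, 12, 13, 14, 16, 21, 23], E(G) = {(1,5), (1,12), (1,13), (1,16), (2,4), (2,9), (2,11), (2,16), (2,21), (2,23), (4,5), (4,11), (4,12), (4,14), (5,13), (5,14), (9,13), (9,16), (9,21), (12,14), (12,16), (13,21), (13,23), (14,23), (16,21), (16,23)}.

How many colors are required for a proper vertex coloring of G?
Clique number ω(G) = 4 (lower bound: χ ≥ ω).
The clique on [2, 9, 16, 21] has size 4, forcing χ ≥ 4, and the coloring below uses 4 colors, so χ(G) = 4.
A valid 4-coloring: color 1: [4, 13, 16]; color 2: [1, 2, 14]; color 3: [5, 9, 11, 12, 23]; color 4: [21].

χ(G) = 4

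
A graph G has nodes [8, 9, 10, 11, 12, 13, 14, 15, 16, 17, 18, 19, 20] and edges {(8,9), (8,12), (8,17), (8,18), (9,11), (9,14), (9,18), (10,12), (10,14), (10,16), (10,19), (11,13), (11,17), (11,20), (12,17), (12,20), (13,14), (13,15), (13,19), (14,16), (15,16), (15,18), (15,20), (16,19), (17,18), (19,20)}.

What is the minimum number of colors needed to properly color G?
χ(G) = 3

Clique number ω(G) = 3 (lower bound: χ ≥ ω).
The clique on [8, 9, 18] has size 3, forcing χ ≥ 3, and the coloring below uses 3 colors, so χ(G) = 3.
A valid 3-coloring: color 1: [11, 12, 14, 18, 19]; color 2: [9, 10, 15, 17]; color 3: [8, 13, 16, 20].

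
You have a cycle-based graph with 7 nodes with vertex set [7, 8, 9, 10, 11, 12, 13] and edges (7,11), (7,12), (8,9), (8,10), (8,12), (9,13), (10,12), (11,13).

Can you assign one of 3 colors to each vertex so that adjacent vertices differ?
A valid 3-coloring: color 1: [7, 8, 13]; color 2: [9, 11, 12]; color 3: [10].
(χ(G) = 3 ≤ 3.)

Yes, G is 3-colorable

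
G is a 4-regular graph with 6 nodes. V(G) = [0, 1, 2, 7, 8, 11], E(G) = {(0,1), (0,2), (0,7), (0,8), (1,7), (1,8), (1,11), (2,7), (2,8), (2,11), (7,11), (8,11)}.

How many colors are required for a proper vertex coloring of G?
χ(G) = 3

Clique number ω(G) = 3 (lower bound: χ ≥ ω).
The clique on [0, 1, 8] has size 3, forcing χ ≥ 3, and the coloring below uses 3 colors, so χ(G) = 3.
A valid 3-coloring: color 1: [0, 11]; color 2: [7, 8]; color 3: [1, 2].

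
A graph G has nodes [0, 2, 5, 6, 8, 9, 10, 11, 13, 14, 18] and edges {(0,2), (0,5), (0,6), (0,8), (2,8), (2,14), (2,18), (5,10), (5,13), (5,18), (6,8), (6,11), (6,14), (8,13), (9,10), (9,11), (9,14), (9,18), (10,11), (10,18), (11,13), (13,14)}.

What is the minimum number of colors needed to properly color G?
χ(G) = 3

Clique number ω(G) = 3 (lower bound: χ ≥ ω).
The clique on [0, 2, 8] has size 3, forcing χ ≥ 3, and the coloring below uses 3 colors, so χ(G) = 3.
A valid 3-coloring: color 1: [0, 10, 13]; color 2: [8, 11, 14, 18]; color 3: [2, 5, 6, 9].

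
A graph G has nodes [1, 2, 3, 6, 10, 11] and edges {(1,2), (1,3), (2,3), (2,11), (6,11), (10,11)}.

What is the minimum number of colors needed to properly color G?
Clique number ω(G) = 3 (lower bound: χ ≥ ω).
The clique on [1, 2, 3] has size 3, forcing χ ≥ 3, and the coloring below uses 3 colors, so χ(G) = 3.
A valid 3-coloring: color 1: [2, 6, 10]; color 2: [3, 11]; color 3: [1].

χ(G) = 3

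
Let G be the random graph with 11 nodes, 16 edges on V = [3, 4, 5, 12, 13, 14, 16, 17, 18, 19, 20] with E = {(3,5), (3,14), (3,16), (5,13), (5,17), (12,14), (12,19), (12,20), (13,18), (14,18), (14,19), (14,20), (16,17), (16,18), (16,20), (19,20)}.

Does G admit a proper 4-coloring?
Yes, G is 4-colorable

A valid 4-coloring: color 1: [4, 5, 14, 16]; color 2: [3, 17, 18, 20]; color 3: [13, 19]; color 4: [12].
(χ(G) = 4 ≤ 4.)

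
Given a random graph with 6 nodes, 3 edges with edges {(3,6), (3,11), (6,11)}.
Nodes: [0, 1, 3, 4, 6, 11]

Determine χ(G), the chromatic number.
χ(G) = 3

Clique number ω(G) = 3 (lower bound: χ ≥ ω).
The clique on [3, 6, 11] has size 3, forcing χ ≥ 3, and the coloring below uses 3 colors, so χ(G) = 3.
A valid 3-coloring: color 1: [0, 1, 4, 6]; color 2: [3]; color 3: [11].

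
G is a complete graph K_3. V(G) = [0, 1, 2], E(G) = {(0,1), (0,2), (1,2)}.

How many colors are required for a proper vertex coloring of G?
Clique number ω(G) = 3 (lower bound: χ ≥ ω).
The clique on [0, 1, 2] has size 3, forcing χ ≥ 3, and the coloring below uses 3 colors, so χ(G) = 3.
A valid 3-coloring: color 1: [0]; color 2: [1]; color 3: [2].

χ(G) = 3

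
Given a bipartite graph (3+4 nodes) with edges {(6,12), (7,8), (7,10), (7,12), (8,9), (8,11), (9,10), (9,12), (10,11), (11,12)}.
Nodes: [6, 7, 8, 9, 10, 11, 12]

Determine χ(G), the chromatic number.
χ(G) = 2

Clique number ω(G) = 2 (lower bound: χ ≥ ω).
The graph is bipartite (no odd cycle), so 2 colors suffice: χ(G) = 2.
A valid 2-coloring: color 1: [8, 10, 12]; color 2: [6, 7, 9, 11].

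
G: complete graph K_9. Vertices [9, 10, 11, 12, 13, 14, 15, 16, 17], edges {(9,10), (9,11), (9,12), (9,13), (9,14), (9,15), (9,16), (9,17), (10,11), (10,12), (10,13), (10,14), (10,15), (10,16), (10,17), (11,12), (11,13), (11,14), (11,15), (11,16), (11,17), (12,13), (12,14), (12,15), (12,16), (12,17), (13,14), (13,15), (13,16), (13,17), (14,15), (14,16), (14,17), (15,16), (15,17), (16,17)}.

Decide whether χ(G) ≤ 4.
The clique on vertices [9, 10, 11, 12, 13, 14, 15, 16, 17] has size 9 > 4, so it alone needs 9 colors.

No, G is not 4-colorable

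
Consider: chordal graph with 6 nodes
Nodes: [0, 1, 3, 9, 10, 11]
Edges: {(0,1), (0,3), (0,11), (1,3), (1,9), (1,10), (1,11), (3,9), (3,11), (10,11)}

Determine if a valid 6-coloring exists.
Yes, G is 6-colorable

A valid 6-coloring: color 1: [1]; color 2: [9, 11]; color 3: [3, 10]; color 4: [0].
(χ(G) = 4 ≤ 6.)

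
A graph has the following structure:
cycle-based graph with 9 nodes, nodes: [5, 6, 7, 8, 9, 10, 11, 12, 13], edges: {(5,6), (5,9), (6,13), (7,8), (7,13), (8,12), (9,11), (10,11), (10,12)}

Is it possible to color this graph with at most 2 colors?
No, G is not 2-colorable

Odd cycle [8, 12, 10, 11, 9, 5, 6, 13, 7] needs 3 colors (χ ≥ 3).
Hence χ(G) ≥ 3 > 2, so no proper 2-coloring exists.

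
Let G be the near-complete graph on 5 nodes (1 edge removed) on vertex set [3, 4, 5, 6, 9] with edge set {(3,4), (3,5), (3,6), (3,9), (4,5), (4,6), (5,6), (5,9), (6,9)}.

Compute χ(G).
χ(G) = 4

Clique number ω(G) = 4 (lower bound: χ ≥ ω).
The clique on [3, 5, 6, 9] has size 4, forcing χ ≥ 4, and the coloring below uses 4 colors, so χ(G) = 4.
A valid 4-coloring: color 1: [5]; color 2: [6]; color 3: [3]; color 4: [4, 9].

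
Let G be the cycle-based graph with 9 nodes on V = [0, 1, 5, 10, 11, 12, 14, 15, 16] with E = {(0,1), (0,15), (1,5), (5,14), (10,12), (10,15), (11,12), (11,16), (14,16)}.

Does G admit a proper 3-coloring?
Yes, G is 3-colorable

A valid 3-coloring: color 1: [1, 10, 11, 14]; color 2: [5, 12, 15, 16]; color 3: [0].
(χ(G) = 3 ≤ 3.)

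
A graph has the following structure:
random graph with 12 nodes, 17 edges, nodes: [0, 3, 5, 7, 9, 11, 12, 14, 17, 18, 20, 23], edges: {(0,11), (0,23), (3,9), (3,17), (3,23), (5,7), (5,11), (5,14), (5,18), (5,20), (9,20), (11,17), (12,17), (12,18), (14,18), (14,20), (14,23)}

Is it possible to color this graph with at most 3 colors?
A valid 3-coloring: color 1: [5, 9, 17, 23]; color 2: [3, 7, 11, 12, 14]; color 3: [0, 18, 20].
(χ(G) = 3 ≤ 3.)

Yes, G is 3-colorable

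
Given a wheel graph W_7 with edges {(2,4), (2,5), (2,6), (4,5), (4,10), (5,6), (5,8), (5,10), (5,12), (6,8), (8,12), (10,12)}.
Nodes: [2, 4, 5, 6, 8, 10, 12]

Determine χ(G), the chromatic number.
Clique number ω(G) = 3 (lower bound: χ ≥ ω).
The clique on [5, 8, 12] has size 3, forcing χ ≥ 3, and the coloring below uses 3 colors, so χ(G) = 3.
A valid 3-coloring: color 1: [5]; color 2: [2, 8, 10]; color 3: [4, 6, 12].

χ(G) = 3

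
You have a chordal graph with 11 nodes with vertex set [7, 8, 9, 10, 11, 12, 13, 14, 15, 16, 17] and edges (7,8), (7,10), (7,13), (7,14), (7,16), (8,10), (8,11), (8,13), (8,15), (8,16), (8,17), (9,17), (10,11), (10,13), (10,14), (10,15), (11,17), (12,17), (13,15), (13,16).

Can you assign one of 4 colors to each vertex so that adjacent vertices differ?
A valid 4-coloring: color 1: [8, 9, 12, 14]; color 2: [10, 16, 17]; color 3: [11, 13]; color 4: [7, 15].
(χ(G) = 4 ≤ 4.)

Yes, G is 4-colorable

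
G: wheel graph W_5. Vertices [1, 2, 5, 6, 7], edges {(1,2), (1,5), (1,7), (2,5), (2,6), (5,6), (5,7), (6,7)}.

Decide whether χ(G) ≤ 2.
The clique on vertices [1, 2, 5] has size 3 > 2, so it alone needs 3 colors.

No, G is not 2-colorable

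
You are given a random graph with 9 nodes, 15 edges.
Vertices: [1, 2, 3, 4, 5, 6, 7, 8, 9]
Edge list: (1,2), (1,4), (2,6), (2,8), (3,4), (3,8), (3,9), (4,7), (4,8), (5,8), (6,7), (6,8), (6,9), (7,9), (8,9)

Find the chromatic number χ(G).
χ(G) = 3

Clique number ω(G) = 3 (lower bound: χ ≥ ω).
The clique on [2, 6, 8] has size 3, forcing χ ≥ 3, and the coloring below uses 3 colors, so χ(G) = 3.
A valid 3-coloring: color 1: [1, 7, 8]; color 2: [3, 5, 6]; color 3: [2, 4, 9].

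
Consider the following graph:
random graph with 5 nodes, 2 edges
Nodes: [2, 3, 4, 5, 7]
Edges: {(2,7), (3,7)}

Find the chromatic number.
Clique number ω(G) = 2 (lower bound: χ ≥ ω).
The graph is bipartite (no odd cycle), so 2 colors suffice: χ(G) = 2.
A valid 2-coloring: color 1: [4, 5, 7]; color 2: [2, 3].

χ(G) = 2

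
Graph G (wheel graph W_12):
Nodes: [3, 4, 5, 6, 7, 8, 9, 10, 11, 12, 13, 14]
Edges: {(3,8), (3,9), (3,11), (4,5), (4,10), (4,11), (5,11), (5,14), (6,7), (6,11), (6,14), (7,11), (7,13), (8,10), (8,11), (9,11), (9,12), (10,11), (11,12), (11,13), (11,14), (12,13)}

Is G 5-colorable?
A valid 5-coloring: color 1: [11]; color 2: [5, 6, 8, 9, 13]; color 3: [3, 4, 7, 12, 14]; color 4: [10].
(χ(G) = 4 ≤ 5.)

Yes, G is 5-colorable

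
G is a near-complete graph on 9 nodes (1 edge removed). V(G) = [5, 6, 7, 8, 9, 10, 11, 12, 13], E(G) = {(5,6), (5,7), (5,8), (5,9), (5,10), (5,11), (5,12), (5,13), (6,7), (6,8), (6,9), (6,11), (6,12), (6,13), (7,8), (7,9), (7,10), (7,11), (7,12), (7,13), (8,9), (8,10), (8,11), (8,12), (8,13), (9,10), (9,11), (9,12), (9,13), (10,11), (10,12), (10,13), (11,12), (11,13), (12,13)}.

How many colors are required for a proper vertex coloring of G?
Clique number ω(G) = 8 (lower bound: χ ≥ ω).
The clique on [5, 7, 8, 9, 10, 11, 12, 13] has size 8, forcing χ ≥ 8, and the coloring below uses 8 colors, so χ(G) = 8.
A valid 8-coloring: color 1: [12]; color 2: [7]; color 3: [9]; color 4: [5]; color 5: [13]; color 6: [8]; color 7: [11]; color 8: [6, 10].

χ(G) = 8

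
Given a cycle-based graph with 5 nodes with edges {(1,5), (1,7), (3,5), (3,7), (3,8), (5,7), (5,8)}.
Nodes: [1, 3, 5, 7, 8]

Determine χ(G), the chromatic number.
Clique number ω(G) = 3 (lower bound: χ ≥ ω).
The clique on [1, 5, 7] has size 3, forcing χ ≥ 3, and the coloring below uses 3 colors, so χ(G) = 3.
A valid 3-coloring: color 1: [5]; color 2: [7, 8]; color 3: [1, 3].

χ(G) = 3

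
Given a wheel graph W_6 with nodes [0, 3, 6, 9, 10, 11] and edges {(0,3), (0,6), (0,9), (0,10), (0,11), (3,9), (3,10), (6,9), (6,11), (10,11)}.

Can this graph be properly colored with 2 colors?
No, G is not 2-colorable

The clique on vertices [0, 10, 11] has size 3 > 2, so it alone needs 3 colors.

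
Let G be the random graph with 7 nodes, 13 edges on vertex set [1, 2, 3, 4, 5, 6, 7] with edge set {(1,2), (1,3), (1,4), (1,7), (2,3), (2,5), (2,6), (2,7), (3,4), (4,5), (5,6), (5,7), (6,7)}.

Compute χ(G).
χ(G) = 4

Clique number ω(G) = 4 (lower bound: χ ≥ ω).
The clique on [2, 5, 6, 7] has size 4, forcing χ ≥ 4, and the coloring below uses 4 colors, so χ(G) = 4.
A valid 4-coloring: color 1: [2, 4]; color 2: [3, 7]; color 3: [1, 5]; color 4: [6].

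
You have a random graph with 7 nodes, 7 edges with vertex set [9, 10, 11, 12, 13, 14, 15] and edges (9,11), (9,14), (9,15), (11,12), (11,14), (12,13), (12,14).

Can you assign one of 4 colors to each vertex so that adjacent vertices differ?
A valid 4-coloring: color 1: [9, 10, 12]; color 2: [13, 14, 15]; color 3: [11].
(χ(G) = 3 ≤ 4.)

Yes, G is 4-colorable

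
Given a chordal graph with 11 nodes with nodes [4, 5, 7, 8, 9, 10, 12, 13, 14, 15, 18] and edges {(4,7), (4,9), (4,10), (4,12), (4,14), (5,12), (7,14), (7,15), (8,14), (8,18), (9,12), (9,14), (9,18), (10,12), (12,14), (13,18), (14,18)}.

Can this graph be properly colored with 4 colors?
A valid 4-coloring: color 1: [5, 10, 13, 14, 15]; color 2: [4, 18]; color 3: [7, 8, 12]; color 4: [9].
(χ(G) = 4 ≤ 4.)

Yes, G is 4-colorable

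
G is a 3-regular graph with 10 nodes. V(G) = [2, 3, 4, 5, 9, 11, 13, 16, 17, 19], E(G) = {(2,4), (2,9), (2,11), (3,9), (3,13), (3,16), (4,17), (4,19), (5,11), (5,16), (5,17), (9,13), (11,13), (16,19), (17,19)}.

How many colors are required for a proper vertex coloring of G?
χ(G) = 3

Clique number ω(G) = 3 (lower bound: χ ≥ ω).
The clique on [3, 9, 13] has size 3, forcing χ ≥ 3, and the coloring below uses 3 colors, so χ(G) = 3.
A valid 3-coloring: color 1: [3, 4, 11]; color 2: [2, 13, 16, 17]; color 3: [5, 9, 19].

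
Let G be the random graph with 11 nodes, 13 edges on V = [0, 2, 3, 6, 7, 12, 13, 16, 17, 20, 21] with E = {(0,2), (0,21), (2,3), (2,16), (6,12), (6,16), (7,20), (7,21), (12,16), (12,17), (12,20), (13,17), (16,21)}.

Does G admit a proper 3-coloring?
Yes, G is 3-colorable

A valid 3-coloring: color 1: [0, 3, 16, 17, 20]; color 2: [2, 12, 13, 21]; color 3: [6, 7].
(χ(G) = 3 ≤ 3.)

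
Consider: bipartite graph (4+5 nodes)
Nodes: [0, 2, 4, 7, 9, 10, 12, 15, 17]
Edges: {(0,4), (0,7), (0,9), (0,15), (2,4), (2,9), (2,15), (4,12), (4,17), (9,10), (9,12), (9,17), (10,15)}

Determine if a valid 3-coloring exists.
A valid 3-coloring: color 1: [4, 7, 9, 15]; color 2: [0, 2, 10, 12, 17].
(χ(G) = 2 ≤ 3.)

Yes, G is 3-colorable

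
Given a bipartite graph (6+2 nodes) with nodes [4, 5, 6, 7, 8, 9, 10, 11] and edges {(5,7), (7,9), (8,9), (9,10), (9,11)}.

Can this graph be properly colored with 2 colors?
A valid 2-coloring: color 1: [4, 5, 6, 9]; color 2: [7, 8, 10, 11].
(χ(G) = 2 ≤ 2.)

Yes, G is 2-colorable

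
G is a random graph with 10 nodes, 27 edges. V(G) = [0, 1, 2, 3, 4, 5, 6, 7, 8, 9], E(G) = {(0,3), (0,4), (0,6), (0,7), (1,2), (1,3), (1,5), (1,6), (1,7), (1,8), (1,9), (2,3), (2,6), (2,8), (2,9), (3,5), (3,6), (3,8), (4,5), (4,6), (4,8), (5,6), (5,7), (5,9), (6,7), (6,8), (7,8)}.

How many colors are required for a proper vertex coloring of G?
Clique number ω(G) = 5 (lower bound: χ ≥ ω).
The clique on [1, 2, 3, 6, 8] has size 5, forcing χ ≥ 5, and the coloring below uses 5 colors, so χ(G) = 5.
A valid 5-coloring: color 1: [6, 9]; color 2: [0, 1]; color 3: [5, 8]; color 4: [3, 4, 7]; color 5: [2].

χ(G) = 5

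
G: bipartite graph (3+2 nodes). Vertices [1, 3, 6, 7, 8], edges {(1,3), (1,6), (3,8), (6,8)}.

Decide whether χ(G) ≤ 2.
A valid 2-coloring: color 1: [3, 6, 7]; color 2: [1, 8].
(χ(G) = 2 ≤ 2.)

Yes, G is 2-colorable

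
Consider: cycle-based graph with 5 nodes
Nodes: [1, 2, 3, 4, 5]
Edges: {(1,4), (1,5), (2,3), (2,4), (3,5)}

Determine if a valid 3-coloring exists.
Yes, G is 3-colorable

A valid 3-coloring: color 1: [1, 2]; color 2: [4, 5]; color 3: [3].
(χ(G) = 3 ≤ 3.)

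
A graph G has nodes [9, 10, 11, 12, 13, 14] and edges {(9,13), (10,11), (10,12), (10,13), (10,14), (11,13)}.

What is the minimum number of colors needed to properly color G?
χ(G) = 3

Clique number ω(G) = 3 (lower bound: χ ≥ ω).
The clique on [10, 11, 13] has size 3, forcing χ ≥ 3, and the coloring below uses 3 colors, so χ(G) = 3.
A valid 3-coloring: color 1: [9, 10]; color 2: [12, 13, 14]; color 3: [11].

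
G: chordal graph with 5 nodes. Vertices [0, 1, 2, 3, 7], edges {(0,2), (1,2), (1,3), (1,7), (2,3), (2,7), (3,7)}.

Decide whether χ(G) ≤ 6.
Yes, G is 6-colorable

A valid 6-coloring: color 1: [2]; color 2: [0, 1]; color 3: [3]; color 4: [7].
(χ(G) = 4 ≤ 6.)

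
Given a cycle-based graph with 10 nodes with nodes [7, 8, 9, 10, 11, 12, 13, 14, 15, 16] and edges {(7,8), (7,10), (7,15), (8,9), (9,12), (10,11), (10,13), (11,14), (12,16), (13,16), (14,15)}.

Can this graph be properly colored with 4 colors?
A valid 4-coloring: color 1: [9, 10, 14, 16]; color 2: [7, 11, 12, 13]; color 3: [8, 15].
(χ(G) = 3 ≤ 4.)

Yes, G is 4-colorable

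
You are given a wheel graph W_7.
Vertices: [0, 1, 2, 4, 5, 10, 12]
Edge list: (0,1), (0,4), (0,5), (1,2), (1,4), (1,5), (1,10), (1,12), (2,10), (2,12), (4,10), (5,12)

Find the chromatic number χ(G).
χ(G) = 3

Clique number ω(G) = 3 (lower bound: χ ≥ ω).
The clique on [0, 1, 4] has size 3, forcing χ ≥ 3, and the coloring below uses 3 colors, so χ(G) = 3.
A valid 3-coloring: color 1: [1]; color 2: [0, 10, 12]; color 3: [2, 4, 5].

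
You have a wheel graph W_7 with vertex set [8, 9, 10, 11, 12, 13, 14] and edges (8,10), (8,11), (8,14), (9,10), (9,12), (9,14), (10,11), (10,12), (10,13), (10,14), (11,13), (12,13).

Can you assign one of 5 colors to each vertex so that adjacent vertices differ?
Yes, G is 5-colorable

A valid 5-coloring: color 1: [10]; color 2: [8, 9, 13]; color 3: [11, 12, 14].
(χ(G) = 3 ≤ 5.)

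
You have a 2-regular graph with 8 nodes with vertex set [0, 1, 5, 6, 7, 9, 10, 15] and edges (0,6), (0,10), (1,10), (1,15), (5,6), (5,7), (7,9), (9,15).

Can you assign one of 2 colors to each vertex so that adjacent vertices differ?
A valid 2-coloring: color 1: [0, 1, 5, 9]; color 2: [6, 7, 10, 15].
(χ(G) = 2 ≤ 2.)

Yes, G is 2-colorable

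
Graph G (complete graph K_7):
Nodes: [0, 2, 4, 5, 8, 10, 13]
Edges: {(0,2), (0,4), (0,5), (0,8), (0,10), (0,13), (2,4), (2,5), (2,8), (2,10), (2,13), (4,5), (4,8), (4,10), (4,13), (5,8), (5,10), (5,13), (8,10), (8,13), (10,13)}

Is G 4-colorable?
The clique on vertices [0, 2, 4, 5, 8, 10, 13] has size 7 > 4, so it alone needs 7 colors.

No, G is not 4-colorable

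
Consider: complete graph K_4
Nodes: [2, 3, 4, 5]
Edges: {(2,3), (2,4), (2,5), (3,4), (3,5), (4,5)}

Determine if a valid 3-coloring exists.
The clique on vertices [2, 3, 4, 5] has size 4 > 3, so it alone needs 4 colors.

No, G is not 3-colorable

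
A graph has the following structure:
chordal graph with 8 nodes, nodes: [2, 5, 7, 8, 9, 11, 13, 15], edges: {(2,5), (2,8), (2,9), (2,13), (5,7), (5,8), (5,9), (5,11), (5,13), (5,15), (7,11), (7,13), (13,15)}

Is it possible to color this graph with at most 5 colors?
Yes, G is 5-colorable

A valid 5-coloring: color 1: [5]; color 2: [2, 7, 15]; color 3: [8, 9, 11, 13].
(χ(G) = 3 ≤ 5.)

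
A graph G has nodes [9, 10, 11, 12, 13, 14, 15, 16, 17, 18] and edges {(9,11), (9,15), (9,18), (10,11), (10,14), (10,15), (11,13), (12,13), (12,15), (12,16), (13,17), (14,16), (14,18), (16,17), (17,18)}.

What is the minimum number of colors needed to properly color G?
χ(G) = 3

Clique number ω(G) = 2 (lower bound: χ ≥ ω).
Odd cycle [15, 12, 16, 14, 10] needs 3 colors (χ ≥ 3).
The coloring below uses 3 colors, so χ(G) = 3.
A valid 3-coloring: color 1: [11, 14, 15, 17]; color 2: [9, 10, 13, 16]; color 3: [12, 18].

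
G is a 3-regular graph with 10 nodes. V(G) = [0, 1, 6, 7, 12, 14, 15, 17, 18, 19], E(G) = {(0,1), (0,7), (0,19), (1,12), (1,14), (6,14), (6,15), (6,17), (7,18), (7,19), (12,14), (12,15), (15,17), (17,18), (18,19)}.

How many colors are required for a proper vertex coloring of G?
χ(G) = 3

Clique number ω(G) = 3 (lower bound: χ ≥ ω).
The clique on [0, 7, 19] has size 3, forcing χ ≥ 3, and the coloring below uses 3 colors, so χ(G) = 3.
A valid 3-coloring: color 1: [1, 15, 19]; color 2: [7, 14, 17]; color 3: [0, 6, 12, 18].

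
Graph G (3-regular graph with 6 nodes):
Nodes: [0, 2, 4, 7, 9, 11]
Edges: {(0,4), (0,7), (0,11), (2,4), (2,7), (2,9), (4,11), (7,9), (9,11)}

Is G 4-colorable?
Yes, G is 4-colorable

A valid 4-coloring: color 1: [0, 2]; color 2: [7, 11]; color 3: [4, 9].
(χ(G) = 3 ≤ 4.)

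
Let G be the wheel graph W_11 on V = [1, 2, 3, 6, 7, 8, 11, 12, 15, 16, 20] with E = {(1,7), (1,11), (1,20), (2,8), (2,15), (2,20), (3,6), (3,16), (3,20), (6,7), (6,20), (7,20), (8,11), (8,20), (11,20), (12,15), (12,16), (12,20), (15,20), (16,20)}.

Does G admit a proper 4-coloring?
A valid 4-coloring: color 1: [20]; color 2: [1, 6, 8, 15, 16]; color 3: [2, 3, 7, 11, 12].
(χ(G) = 3 ≤ 4.)

Yes, G is 4-colorable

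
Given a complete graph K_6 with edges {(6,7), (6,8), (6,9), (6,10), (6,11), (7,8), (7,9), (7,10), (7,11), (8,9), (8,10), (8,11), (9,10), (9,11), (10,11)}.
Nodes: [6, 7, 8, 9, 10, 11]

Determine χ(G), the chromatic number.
Clique number ω(G) = 6 (lower bound: χ ≥ ω).
The clique on [6, 7, 8, 9, 10, 11] has size 6, forcing χ ≥ 6, and the coloring below uses 6 colors, so χ(G) = 6.
A valid 6-coloring: color 1: [8]; color 2: [6]; color 3: [10]; color 4: [9]; color 5: [11]; color 6: [7].

χ(G) = 6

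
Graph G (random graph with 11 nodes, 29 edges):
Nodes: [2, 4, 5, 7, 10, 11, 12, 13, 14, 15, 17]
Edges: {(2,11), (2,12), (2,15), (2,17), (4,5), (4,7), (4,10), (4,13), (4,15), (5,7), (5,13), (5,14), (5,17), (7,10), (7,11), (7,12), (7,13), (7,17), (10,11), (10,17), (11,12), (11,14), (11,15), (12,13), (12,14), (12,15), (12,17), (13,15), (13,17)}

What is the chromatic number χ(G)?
χ(G) = 4

Clique number ω(G) = 4 (lower bound: χ ≥ ω).
The clique on [2, 11, 12, 15] has size 4, forcing χ ≥ 4, and the coloring below uses 4 colors, so χ(G) = 4.
A valid 4-coloring: color 1: [5, 10, 12]; color 2: [7, 14, 15]; color 3: [4, 11, 17]; color 4: [2, 13].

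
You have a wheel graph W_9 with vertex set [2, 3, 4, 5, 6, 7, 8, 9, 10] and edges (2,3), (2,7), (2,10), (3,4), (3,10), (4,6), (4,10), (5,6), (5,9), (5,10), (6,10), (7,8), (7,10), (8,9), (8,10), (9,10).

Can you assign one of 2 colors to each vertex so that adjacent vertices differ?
No, G is not 2-colorable

The clique on vertices [2, 3, 10] has size 3 > 2, so it alone needs 3 colors.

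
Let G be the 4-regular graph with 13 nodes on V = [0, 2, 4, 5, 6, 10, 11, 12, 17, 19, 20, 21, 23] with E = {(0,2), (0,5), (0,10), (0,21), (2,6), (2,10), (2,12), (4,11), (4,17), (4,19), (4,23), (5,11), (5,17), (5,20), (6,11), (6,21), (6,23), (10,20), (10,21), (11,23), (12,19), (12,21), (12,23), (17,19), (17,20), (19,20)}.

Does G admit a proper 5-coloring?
A valid 5-coloring: color 1: [4, 5, 6, 10, 12]; color 2: [2, 11, 20, 21]; color 3: [0, 19, 23]; color 4: [17].
(χ(G) = 3 ≤ 5.)

Yes, G is 5-colorable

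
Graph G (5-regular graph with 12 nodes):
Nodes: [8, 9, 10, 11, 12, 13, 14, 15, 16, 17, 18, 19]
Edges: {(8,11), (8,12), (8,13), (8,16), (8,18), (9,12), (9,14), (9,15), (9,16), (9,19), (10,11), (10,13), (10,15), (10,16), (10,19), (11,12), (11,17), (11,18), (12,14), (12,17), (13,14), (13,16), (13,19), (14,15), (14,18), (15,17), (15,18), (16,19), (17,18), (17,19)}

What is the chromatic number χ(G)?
Clique number ω(G) = 4 (lower bound: χ ≥ ω).
The clique on [10, 13, 16, 19] has size 4, forcing χ ≥ 4, and the coloring below uses 4 colors, so χ(G) = 4.
A valid 4-coloring: color 1: [8, 9, 10, 17]; color 2: [12, 13, 18]; color 3: [11, 15, 19]; color 4: [14, 16].

χ(G) = 4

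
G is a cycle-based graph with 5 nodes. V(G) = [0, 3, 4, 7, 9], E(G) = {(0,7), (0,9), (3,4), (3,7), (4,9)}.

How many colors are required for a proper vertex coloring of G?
Clique number ω(G) = 2 (lower bound: χ ≥ ω).
Odd cycle [3, 7, 0, 9, 4] needs 3 colors (χ ≥ 3).
The coloring below uses 3 colors, so χ(G) = 3.
A valid 3-coloring: color 1: [3, 9]; color 2: [4, 7]; color 3: [0].

χ(G) = 3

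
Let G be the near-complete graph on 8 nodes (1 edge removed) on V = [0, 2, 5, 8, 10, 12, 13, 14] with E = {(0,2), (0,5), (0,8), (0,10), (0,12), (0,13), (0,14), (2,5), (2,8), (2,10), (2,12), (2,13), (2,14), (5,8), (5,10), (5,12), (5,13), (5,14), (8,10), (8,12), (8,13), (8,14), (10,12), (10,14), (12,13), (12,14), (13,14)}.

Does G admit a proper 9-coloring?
Yes, G is 9-colorable

A valid 9-coloring: color 1: [2]; color 2: [0]; color 3: [14]; color 4: [5]; color 5: [12]; color 6: [8]; color 7: [10, 13].
(χ(G) = 7 ≤ 9.)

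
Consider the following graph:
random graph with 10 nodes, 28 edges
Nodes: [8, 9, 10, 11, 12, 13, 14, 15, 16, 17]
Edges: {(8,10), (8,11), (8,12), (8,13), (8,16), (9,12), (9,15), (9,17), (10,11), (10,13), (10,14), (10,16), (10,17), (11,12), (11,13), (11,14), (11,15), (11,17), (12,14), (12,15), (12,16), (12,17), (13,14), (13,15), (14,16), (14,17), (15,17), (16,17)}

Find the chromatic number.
Clique number ω(G) = 4 (lower bound: χ ≥ ω).
The clique on [10, 14, 16, 17] has size 4, forcing χ ≥ 4, and the coloring below uses 4 colors, so χ(G) = 4.
A valid 4-coloring: color 1: [13, 17]; color 2: [9, 11, 16]; color 3: [10, 12]; color 4: [8, 14, 15].

χ(G) = 4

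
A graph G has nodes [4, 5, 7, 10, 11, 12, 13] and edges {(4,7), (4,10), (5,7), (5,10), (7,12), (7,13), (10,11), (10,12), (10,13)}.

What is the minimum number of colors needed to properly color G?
χ(G) = 2

Clique number ω(G) = 2 (lower bound: χ ≥ ω).
The graph is bipartite (no odd cycle), so 2 colors suffice: χ(G) = 2.
A valid 2-coloring: color 1: [7, 10]; color 2: [4, 5, 11, 12, 13].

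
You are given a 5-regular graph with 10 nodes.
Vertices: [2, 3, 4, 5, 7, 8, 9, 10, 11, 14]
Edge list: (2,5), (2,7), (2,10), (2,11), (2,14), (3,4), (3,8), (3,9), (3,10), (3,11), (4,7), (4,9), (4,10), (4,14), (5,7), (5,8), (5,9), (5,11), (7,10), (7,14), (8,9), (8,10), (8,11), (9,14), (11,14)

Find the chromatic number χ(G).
χ(G) = 4

Clique number ω(G) = 3 (lower bound: χ ≥ ω).
Odd cycle [7, 14, 9, 3, 10] needs 3 colors (χ ≥ 3).
Vertex 4 is adjacent to every vertex of [3, 7, 9, 10, 14], which already need 3 colors among themselves, so 4 needs a new color (χ ≥ 4).
The coloring below uses 4 colors, so χ(G) = 4.
A valid 4-coloring: color 1: [2, 4, 8]; color 2: [9, 10, 11]; color 3: [3, 5, 14]; color 4: [7].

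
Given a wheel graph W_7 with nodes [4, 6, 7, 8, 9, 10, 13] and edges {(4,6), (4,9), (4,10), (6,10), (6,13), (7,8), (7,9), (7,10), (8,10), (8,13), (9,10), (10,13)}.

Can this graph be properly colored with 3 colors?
A valid 3-coloring: color 1: [10]; color 2: [4, 7, 13]; color 3: [6, 8, 9].
(χ(G) = 3 ≤ 3.)

Yes, G is 3-colorable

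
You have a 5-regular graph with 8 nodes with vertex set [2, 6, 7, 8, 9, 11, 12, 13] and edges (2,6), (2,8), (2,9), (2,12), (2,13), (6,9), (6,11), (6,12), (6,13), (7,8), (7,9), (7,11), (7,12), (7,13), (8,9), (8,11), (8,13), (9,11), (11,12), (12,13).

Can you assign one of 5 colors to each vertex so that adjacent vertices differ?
Yes, G is 5-colorable

A valid 5-coloring: color 1: [8, 12]; color 2: [2, 11]; color 3: [9, 13]; color 4: [6, 7].
(χ(G) = 4 ≤ 5.)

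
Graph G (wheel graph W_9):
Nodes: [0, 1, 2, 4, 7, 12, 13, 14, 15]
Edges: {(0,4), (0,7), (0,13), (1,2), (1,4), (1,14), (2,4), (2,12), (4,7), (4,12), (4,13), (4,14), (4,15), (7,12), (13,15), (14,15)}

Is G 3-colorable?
Yes, G is 3-colorable

A valid 3-coloring: color 1: [4]; color 2: [2, 7, 13, 14]; color 3: [0, 1, 12, 15].
(χ(G) = 3 ≤ 3.)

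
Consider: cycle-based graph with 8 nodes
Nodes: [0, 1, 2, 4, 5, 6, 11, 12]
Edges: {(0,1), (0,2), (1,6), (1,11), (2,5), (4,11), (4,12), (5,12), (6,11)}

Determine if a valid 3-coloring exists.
A valid 3-coloring: color 1: [1, 4, 5]; color 2: [2, 11, 12]; color 3: [0, 6].
(χ(G) = 3 ≤ 3.)

Yes, G is 3-colorable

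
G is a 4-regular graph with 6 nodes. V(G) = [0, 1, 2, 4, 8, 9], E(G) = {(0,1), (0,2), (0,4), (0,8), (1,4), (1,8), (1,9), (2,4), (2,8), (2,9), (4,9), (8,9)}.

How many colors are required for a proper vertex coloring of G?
χ(G) = 3

Clique number ω(G) = 3 (lower bound: χ ≥ ω).
The clique on [0, 1, 8] has size 3, forcing χ ≥ 3, and the coloring below uses 3 colors, so χ(G) = 3.
A valid 3-coloring: color 1: [4, 8]; color 2: [1, 2]; color 3: [0, 9].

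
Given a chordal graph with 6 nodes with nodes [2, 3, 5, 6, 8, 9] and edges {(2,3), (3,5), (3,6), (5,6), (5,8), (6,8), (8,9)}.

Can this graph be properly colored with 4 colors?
Yes, G is 4-colorable

A valid 4-coloring: color 1: [2, 5, 9]; color 2: [3, 8]; color 3: [6].
(χ(G) = 3 ≤ 4.)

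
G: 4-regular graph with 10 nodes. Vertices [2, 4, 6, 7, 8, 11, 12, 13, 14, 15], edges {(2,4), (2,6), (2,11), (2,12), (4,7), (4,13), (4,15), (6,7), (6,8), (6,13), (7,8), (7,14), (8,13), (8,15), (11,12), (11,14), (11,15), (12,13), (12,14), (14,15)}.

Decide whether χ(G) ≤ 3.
Suppose a proper 3-coloring c exists. The clique [2, 11, 12] takes 3 distinct colors; by symmetry let c(2) = 1, c(11) = 2, c(12) = 3.
- Vertex 14: neighbors [11, 12] already have colors [2, 3] ⇒ c(14) = 1.
- Vertex 15: neighbors [14, 11] already have colors [1, 2] ⇒ c(15) = 3.
- Vertex 4: neighbors [2, 15] already have colors [1, 3] ⇒ c(4) = 2.
- Vertex 7: neighbors [14, 4] already have colors [1, 2] ⇒ c(7) = 3.
- Vertex 6: neighbors [2, 7] already have colors [1, 3] ⇒ c(6) = 2.
- Vertex 8: neighbors [6, 7] already have colors [2, 3] ⇒ c(8) = 1.
- Vertex 13: neighbors [8, 4, 12] already have colors [1, 2, 3] — all 3 colors blocked. Contradiction.
The forced assignments end in a contradiction, so G has no proper 3-coloring (χ ≥ 4).

No, G is not 3-colorable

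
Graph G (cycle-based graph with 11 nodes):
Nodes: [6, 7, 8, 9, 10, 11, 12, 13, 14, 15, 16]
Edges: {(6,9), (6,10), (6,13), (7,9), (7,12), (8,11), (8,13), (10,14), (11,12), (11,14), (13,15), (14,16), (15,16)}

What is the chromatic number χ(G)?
Clique number ω(G) = 2 (lower bound: χ ≥ ω).
Odd cycle [6, 9, 7, 12, 11, 8, 13] needs 3 colors (χ ≥ 3).
The coloring below uses 3 colors, so χ(G) = 3.
A valid 3-coloring: color 1: [9, 10, 11, 13, 16]; color 2: [6, 7, 8, 14, 15]; color 3: [12].

χ(G) = 3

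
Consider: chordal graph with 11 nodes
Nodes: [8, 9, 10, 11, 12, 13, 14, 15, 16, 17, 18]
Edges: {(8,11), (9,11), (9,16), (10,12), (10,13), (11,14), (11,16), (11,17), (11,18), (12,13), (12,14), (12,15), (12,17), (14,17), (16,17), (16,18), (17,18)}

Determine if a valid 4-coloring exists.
Yes, G is 4-colorable

A valid 4-coloring: color 1: [11, 12]; color 2: [8, 9, 10, 15, 17]; color 3: [13, 14, 16]; color 4: [18].
(χ(G) = 4 ≤ 4.)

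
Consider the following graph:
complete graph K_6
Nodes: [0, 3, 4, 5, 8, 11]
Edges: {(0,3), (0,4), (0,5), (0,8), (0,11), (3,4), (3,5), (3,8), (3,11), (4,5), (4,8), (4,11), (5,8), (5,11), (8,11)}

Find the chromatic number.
Clique number ω(G) = 6 (lower bound: χ ≥ ω).
The clique on [0, 3, 4, 5, 8, 11] has size 6, forcing χ ≥ 6, and the coloring below uses 6 colors, so χ(G) = 6.
A valid 6-coloring: color 1: [3]; color 2: [0]; color 3: [8]; color 4: [4]; color 5: [5]; color 6: [11].

χ(G) = 6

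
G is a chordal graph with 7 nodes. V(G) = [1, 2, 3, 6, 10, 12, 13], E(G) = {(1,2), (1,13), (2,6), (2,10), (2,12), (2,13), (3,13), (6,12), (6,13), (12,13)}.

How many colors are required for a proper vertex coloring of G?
χ(G) = 4

Clique number ω(G) = 4 (lower bound: χ ≥ ω).
The clique on [2, 6, 12, 13] has size 4, forcing χ ≥ 4, and the coloring below uses 4 colors, so χ(G) = 4.
A valid 4-coloring: color 1: [2, 3]; color 2: [10, 13]; color 3: [1, 12]; color 4: [6].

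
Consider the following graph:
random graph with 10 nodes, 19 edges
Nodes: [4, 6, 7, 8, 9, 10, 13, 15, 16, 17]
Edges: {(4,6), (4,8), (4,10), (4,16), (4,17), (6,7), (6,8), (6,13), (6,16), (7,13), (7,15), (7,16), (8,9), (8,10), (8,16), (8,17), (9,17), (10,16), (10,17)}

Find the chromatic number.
χ(G) = 4

Clique number ω(G) = 4 (lower bound: χ ≥ ω).
The clique on [4, 8, 10, 16] has size 4, forcing χ ≥ 4, and the coloring below uses 4 colors, so χ(G) = 4.
A valid 4-coloring: color 1: [7, 8]; color 2: [4, 9, 13, 15]; color 3: [6, 10]; color 4: [16, 17].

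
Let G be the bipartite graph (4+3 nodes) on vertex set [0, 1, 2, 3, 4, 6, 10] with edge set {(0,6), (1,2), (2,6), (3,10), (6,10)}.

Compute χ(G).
χ(G) = 2

Clique number ω(G) = 2 (lower bound: χ ≥ ω).
The graph is bipartite (no odd cycle), so 2 colors suffice: χ(G) = 2.
A valid 2-coloring: color 1: [1, 3, 4, 6]; color 2: [0, 2, 10].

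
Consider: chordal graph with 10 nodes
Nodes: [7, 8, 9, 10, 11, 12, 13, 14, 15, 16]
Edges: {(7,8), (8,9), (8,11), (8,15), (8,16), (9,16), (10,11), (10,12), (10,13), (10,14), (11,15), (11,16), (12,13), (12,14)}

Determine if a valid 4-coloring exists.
A valid 4-coloring: color 1: [8, 10]; color 2: [7, 9, 11, 12]; color 3: [13, 14, 15, 16].
(χ(G) = 3 ≤ 4.)

Yes, G is 4-colorable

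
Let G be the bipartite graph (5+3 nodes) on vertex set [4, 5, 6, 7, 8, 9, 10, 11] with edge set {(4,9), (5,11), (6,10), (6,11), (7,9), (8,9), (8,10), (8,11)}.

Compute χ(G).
Clique number ω(G) = 2 (lower bound: χ ≥ ω).
The graph is bipartite (no odd cycle), so 2 colors suffice: χ(G) = 2.
A valid 2-coloring: color 1: [4, 5, 6, 7, 8]; color 2: [9, 10, 11].

χ(G) = 2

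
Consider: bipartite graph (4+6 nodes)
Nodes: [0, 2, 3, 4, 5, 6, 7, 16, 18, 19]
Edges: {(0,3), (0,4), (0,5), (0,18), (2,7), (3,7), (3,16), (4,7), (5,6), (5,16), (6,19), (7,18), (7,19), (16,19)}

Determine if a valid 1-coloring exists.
Edge (0,18) forces its endpoints to differ, so 1 color is not enough.

No, G is not 1-colorable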